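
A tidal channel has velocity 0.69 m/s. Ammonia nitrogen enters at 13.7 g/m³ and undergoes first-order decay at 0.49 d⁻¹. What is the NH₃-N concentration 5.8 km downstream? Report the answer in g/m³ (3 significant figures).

13.1 g/m³

Travel time t = 5.8 km / 0.69 m/s = 5800/0.69 = 8406 s = 0.09729 d.
First-order decay: C = 13.7·exp(−0.49·0.09729) = 13.7·0.9534 = 13.06 g/m³.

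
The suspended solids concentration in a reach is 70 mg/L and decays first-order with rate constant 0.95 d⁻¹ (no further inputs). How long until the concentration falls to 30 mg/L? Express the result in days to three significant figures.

0.892 d

t = ln(C₀/C)/k = ln(70/30)/0.95 = 0.8473/0.95 = 0.8919 d.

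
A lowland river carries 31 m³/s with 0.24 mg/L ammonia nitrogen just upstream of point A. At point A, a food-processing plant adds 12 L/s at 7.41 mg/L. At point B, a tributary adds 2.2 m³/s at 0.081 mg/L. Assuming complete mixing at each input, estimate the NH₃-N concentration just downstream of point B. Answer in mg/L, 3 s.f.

12 L/s = 0.012 m³/s.
After input A: C = (31·0.24 + 0.012·7.41) / 31.01 = 0.2428 mg/L.
After input B: C = (31.01·0.2428 + 2.2·0.081) / 33.21 = 0.2321 mg/L.

0.232 mg/L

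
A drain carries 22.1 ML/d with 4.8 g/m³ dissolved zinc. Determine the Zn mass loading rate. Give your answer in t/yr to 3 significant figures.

38.7 t/yr

22.1 ML/d = 0.2558 m³/s.
Mass flux = Q·C = 0.2558 m³/s × 4.8 g/m³ = 1.228 g/s.
= 1.228 g/s × 31.56 = 38.75 t/yr.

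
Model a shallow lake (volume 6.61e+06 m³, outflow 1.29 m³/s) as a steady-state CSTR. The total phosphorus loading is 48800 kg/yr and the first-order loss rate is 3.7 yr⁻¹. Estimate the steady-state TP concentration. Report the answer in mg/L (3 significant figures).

0.749 mg/L

Outflow Q = 1.29 m³/s × 3.156e+07 s/yr = 4.071e+07 m³/yr.
Steady-state CSTR mass balance: W = Q·C + k·V·C, so C = W/(Q + kV).
Q + kV = 4.071e+07 + 3.7·6.61e+06 = 6.517e+07 m³/yr.
C = 48800/6.517e+07 = 0.0007489 kg/m³ = 0.7489 mg/L.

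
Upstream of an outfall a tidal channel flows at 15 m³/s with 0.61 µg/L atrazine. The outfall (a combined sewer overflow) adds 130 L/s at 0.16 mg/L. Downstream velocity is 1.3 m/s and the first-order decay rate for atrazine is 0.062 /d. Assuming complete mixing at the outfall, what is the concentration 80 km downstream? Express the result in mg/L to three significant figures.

130 L/s = 0.13 m³/s.
0.61 µg/L = 0.00061 mg/L.
After complete mixing, C₀ = (0.13·0.16 + 15·0.00061) / 15.13 = 0.00198 mg/L.
Travel time t = 8e+04 m / 1.3 m/s = 6.154e+04 s = 0.7123 d.
C = 0.00198·exp(−0.062·0.7123) = 0.00198·0.9568 = 0.001894 mg/L.

0.00189 mg/L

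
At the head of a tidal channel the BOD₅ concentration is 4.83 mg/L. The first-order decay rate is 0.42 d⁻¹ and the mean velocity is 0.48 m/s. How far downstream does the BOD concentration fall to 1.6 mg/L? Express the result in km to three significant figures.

109 km

From C = C₀·e^(−kt), t = ln(C₀/C)/k = ln(4.83/1.6)/0.42 = 1.105/0.42 = 2.631 d.
Distance = v·t = 0.48 m/s × 2.273e+05 s = 1.091e+05 m = 109.1 km.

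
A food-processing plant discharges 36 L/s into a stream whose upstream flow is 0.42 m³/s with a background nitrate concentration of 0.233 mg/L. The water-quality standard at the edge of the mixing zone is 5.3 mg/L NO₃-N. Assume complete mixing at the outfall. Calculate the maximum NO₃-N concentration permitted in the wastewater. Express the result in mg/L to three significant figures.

36 L/s = 0.036 m³/s.
Mass balance: 5.3·0.456 = 0.036·Cₑ + 0.42·0.233.
Cₑ = (2.417 − 0.09786) / 0.036 = 64.41 mg/L.

64.4 mg/L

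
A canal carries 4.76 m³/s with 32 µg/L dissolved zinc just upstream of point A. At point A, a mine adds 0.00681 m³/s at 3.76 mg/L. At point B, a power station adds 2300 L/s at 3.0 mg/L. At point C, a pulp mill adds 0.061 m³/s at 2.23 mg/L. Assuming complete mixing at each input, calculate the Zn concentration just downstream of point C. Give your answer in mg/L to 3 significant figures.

32 µg/L = 0.032 mg/L.
After input A: C = (4.76·0.032 + 0.00681·3.76) / 4.767 = 0.03733 mg/L.
2300 L/s = 2.3 m³/s.
After input B: C = (4.767·0.03733 + 2.3·3) / 7.067 = 1.002 mg/L.
After input C: C = (7.067·1.002 + 0.061·2.23) / 7.128 = 1.012 mg/L.

1.01 mg/L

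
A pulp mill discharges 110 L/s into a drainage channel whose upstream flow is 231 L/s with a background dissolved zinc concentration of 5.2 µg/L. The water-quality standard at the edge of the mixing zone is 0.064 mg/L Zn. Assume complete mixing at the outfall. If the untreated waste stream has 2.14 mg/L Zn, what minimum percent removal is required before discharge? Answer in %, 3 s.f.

91.2 %

110 L/s = 0.11 m³/s.
231 L/s = 0.231 m³/s.
5.2 µg/L = 0.0052 mg/L.
Mass balance: 0.064·0.341 = 0.11·Cₑ + 0.231·0.0052.
Cₑ = (0.02182 − 0.001201) / 0.11 = 0.1875 mg/L.
Required removal = 1 − 0.1875/2.14 = 91.24 %.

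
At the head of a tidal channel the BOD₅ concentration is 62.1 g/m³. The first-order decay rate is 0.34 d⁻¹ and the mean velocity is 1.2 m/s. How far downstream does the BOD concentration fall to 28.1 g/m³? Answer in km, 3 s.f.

From C = C₀·e^(−kt), t = ln(C₀/C)/k = ln(62.1/28.1)/0.34 = 0.793/0.34 = 2.332 d.
Distance = v·t = 1.2 m/s × 2.015e+05 s = 2.418e+05 m = 241.8 km.

242 km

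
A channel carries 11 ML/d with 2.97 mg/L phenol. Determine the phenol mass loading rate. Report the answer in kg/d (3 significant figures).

32.7 kg/d

11 ML/d = 0.1273 m³/s.
Mass flux = Q·C = 0.1273 m³/s × 2.97 g/m³ = 0.3781 g/s.
= 0.3781 g/s × 86.4 = 32.67 kg/d.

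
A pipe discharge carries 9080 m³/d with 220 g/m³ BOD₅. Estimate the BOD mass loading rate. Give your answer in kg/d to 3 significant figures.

2000 kg/d

9080 m³/d = 0.1051 m³/s.
Mass flux = Q·C = 0.1051 m³/s × 220 g/m³ = 23.12 g/s.
= 23.12 g/s × 86.4 = 1998 kg/d.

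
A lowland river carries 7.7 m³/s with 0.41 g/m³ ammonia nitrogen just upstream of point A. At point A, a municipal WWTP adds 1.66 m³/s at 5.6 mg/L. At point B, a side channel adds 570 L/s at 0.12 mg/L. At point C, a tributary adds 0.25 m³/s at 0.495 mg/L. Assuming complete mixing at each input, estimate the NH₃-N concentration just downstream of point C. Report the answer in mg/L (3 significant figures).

1.24 mg/L

After input A: C = (7.7·0.41 + 1.66·5.6) / 9.36 = 1.33 mg/L.
570 L/s = 0.57 m³/s.
After input B: C = (9.36·1.33 + 0.57·0.12) / 9.93 = 1.261 mg/L.
After input C: C = (9.93·1.261 + 0.25·0.495) / 10.18 = 1.242 mg/L.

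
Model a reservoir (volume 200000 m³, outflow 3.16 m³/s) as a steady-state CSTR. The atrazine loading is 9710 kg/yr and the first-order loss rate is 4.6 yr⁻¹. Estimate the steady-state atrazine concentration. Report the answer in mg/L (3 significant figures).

0.0965 mg/L

Outflow Q = 3.16 m³/s × 3.156e+07 s/yr = 9.972e+07 m³/yr.
Steady-state CSTR mass balance: W = Q·C + k·V·C, so C = W/(Q + kV).
Q + kV = 9.972e+07 + 4.6·200000 = 1.006e+08 m³/yr.
C = 9710/1.006e+08 = 9.648e-05 kg/m³ = 0.09648 mg/L.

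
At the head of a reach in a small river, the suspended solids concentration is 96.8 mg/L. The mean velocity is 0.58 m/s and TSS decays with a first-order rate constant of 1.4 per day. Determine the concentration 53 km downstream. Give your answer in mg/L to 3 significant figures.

22.0 mg/L

Travel time t = 53 km / 0.58 m/s = 5.3e+04/0.58 = 9.138e+04 s = 1.058 d.
First-order decay: C = 96.8·exp(−1.4·1.058) = 96.8·0.2275 = 22.02 mg/L.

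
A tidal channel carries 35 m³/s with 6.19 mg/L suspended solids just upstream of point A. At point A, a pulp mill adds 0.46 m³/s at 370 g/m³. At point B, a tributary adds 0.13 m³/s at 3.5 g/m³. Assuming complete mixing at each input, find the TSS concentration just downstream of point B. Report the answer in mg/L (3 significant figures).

10.9 mg/L

After input A: C = (35·6.19 + 0.46·370) / 35.46 = 10.91 mg/L.
After input B: C = (35.46·10.91 + 0.13·3.5) / 35.59 = 10.88 mg/L.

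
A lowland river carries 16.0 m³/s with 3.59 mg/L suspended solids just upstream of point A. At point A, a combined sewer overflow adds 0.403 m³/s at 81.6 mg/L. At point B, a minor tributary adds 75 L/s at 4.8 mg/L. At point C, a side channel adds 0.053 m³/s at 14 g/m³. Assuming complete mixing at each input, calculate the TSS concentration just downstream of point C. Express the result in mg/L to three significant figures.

5.53 mg/L

After input A: C = (16·3.59 + 0.403·81.6) / 16.4 = 5.507 mg/L.
75 L/s = 0.075 m³/s.
After input B: C = (16.4·5.507 + 0.075·4.8) / 16.48 = 5.503 mg/L.
After input C: C = (16.48·5.503 + 0.053·14) / 16.53 = 5.531 mg/L.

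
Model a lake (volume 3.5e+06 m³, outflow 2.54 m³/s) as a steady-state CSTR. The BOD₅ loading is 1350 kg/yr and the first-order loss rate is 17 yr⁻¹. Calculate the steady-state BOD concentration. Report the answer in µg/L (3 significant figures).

Outflow Q = 2.54 m³/s × 3.156e+07 s/yr = 8.016e+07 m³/yr.
Steady-state CSTR mass balance: W = Q·C + k·V·C, so C = W/(Q + kV).
Q + kV = 8.016e+07 + 17·3.5e+06 = 1.397e+08 m³/yr.
C = 1350/1.397e+08 = 9.667e-06 kg/m³ = 0.009667 mg/L = 9.667 µg/L.

9.67 µg/L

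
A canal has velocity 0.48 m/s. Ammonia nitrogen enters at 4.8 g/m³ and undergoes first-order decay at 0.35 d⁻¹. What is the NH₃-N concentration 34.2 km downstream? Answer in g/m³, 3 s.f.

3.60 g/m³

Travel time t = 34.2 km / 0.48 m/s = 3.42e+04/0.48 = 7.125e+04 s = 0.8247 d.
First-order decay: C = 4.8·exp(−0.35·0.8247) = 4.8·0.7493 = 3.597 g/m³.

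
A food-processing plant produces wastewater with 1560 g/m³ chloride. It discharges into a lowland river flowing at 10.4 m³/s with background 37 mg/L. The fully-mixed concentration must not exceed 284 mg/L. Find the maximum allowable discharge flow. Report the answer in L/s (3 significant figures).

Mass balance at complete mixing: C_std·(Q_w + Q_r) = Q_w·C_e + Q_r·C_b.
Rearranging, Q_w = Q_r·(C_std − C_b)/(C_e − C_std) = 10.4·(284 − 37) / (1560 − 284) = 2.013 m³/s.
= 2013 L/s.

2010 L/s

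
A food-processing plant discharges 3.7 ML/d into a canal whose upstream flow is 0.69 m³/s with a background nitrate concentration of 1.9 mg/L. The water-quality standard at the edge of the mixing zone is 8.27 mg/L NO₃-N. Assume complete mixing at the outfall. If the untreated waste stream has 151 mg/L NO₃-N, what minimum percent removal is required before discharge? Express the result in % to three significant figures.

3.7 ML/d = 0.04282 m³/s.
Mass balance: 8.27·0.7328 = 0.04282·Cₑ + 0.69·1.9.
Cₑ = (6.06 − 1.311) / 0.04282 = 110.9 mg/L.
Required removal = 1 − 110.9/151 = 26.55 %.

26.6 %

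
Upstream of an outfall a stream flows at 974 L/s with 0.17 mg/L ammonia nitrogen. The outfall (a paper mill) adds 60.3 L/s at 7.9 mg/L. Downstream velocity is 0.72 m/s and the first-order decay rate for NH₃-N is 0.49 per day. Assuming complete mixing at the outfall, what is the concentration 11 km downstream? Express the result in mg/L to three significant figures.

0.569 mg/L

60.3 L/s = 0.0603 m³/s.
974 L/s = 0.974 m³/s.
After complete mixing, C₀ = (0.0603·7.9 + 0.974·0.17) / 1.034 = 0.6207 mg/L.
Travel time t = 1.1e+04 m / 0.72 m/s = 1.528e+04 s = 0.1768 d.
C = 0.6207·exp(−0.49·0.1768) = 0.6207·0.917 = 0.5691 mg/L.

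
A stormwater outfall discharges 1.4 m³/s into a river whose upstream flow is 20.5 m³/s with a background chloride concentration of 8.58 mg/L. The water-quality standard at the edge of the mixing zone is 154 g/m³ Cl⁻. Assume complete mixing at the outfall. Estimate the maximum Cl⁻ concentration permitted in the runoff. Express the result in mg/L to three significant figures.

2280 mg/L

Mass balance: 154·21.9 = 1.4·Cₑ + 20.5·8.58.
Cₑ = (3373 − 175.9) / 1.4 = 2283 mg/L.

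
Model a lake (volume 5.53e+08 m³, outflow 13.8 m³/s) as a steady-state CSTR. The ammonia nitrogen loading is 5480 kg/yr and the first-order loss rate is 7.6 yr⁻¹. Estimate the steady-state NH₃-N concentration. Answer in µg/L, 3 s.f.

Outflow Q = 13.8 m³/s × 3.156e+07 s/yr = 4.355e+08 m³/yr.
Steady-state CSTR mass balance: W = Q·C + k·V·C, so C = W/(Q + kV).
Q + kV = 4.355e+08 + 7.6·5.53e+08 = 4.638e+09 m³/yr.
C = 5480/4.638e+09 = 1.181e-06 kg/m³ = 0.001181 mg/L = 1.181 µg/L.

1.18 µg/L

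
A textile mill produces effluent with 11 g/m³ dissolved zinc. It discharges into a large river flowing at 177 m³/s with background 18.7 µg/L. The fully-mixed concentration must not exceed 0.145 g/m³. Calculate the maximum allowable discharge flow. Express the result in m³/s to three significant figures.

18.7 µg/L = 0.0187 mg/L.
Mass balance at complete mixing: C_std·(Q_w + Q_r) = Q_w·C_e + Q_r·C_b.
Rearranging, Q_w = Q_r·(C_std − C_b)/(C_e − C_std) = 177·(0.145 − 0.0187) / (11 − 0.145) = 2.059 m³/s.

2.06 m³/s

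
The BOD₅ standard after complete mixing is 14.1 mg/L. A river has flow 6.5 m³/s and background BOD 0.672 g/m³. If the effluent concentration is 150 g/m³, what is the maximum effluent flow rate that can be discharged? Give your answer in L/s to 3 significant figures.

Mass balance at complete mixing: C_std·(Q_w + Q_r) = Q_w·C_e + Q_r·C_b.
Rearranging, Q_w = Q_r·(C_std − C_b)/(C_e − C_std) = 6.5·(14.1 − 0.672) / (150 − 14.1) = 0.6423 m³/s.
= 642.3 L/s.

642 L/s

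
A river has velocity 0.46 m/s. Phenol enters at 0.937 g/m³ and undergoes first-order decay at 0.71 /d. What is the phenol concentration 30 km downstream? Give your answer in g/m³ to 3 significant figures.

0.548 g/m³

Travel time t = 30 km / 0.46 m/s = 3e+04/0.46 = 6.522e+04 s = 0.7548 d.
First-order decay: C = 0.937·exp(−0.71·0.7548) = 0.937·0.5851 = 0.5483 g/m³.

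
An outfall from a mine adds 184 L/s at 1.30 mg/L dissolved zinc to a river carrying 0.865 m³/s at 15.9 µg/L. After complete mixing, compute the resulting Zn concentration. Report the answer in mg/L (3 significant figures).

184 L/s = 0.184 m³/s.
15.9 µg/L = 0.0159 mg/L.
Flow-weighted mixing gives C = (0.184·1.3 + 0.865·0.0159) / (0.184 + 0.865) = 0.253/1.049 = 0.2411 mg/L.

0.241 mg/L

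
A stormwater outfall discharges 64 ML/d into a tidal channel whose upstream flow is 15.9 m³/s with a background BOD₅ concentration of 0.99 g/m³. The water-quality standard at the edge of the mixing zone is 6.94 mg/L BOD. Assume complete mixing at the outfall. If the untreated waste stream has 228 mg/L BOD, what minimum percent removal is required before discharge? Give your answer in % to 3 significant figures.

40.9 %

64 ML/d = 0.7407 m³/s.
Mass balance: 6.94·16.64 = 0.7407·Cₑ + 15.9·0.99.
Cₑ = (115.5 − 15.74) / 0.7407 = 134.7 mg/L.
Required removal = 1 − 134.7/228 = 40.94 %.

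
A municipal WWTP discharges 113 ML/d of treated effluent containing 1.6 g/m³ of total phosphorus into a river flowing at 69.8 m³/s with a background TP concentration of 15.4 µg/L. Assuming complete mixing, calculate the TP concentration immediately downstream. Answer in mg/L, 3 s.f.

113 ML/d = 1.308 m³/s.
15.4 µg/L = 0.0154 mg/L.
By mass balance at complete mixing, C = (1.308·1.6 + 69.8·0.0154) / (1.308 + 69.8) = 3.168/71.11 = 0.04455 mg/L.

0.0445 mg/L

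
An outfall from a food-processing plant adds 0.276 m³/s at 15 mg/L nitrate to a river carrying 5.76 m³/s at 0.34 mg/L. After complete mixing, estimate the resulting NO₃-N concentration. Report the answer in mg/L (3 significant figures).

Conservation of mass across the mixing zone: C = (0.276·15 + 5.76·0.34) / (0.276 + 5.76) = 6.098/6.036 = 1.01 mg/L.

1.01 mg/L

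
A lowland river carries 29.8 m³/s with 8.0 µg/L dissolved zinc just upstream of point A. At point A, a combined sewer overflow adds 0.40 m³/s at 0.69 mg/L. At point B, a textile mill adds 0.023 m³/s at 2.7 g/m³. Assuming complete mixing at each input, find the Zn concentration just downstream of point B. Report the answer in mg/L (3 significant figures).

8.0 µg/L = 0.008 mg/L.
After input A: C = (29.8·0.008 + 0.4·0.69) / 30.2 = 0.01703 mg/L.
After input B: C = (30.2·0.01703 + 0.023·2.7) / 30.22 = 0.01907 mg/L.

0.0191 mg/L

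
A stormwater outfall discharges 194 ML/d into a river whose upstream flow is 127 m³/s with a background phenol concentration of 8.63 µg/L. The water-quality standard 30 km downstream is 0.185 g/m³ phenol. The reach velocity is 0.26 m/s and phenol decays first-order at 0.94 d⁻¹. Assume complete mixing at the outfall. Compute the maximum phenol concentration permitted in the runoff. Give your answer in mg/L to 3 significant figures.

36.9 mg/L

194 ML/d = 2.245 m³/s.
8.63 µg/L = 0.00863 mg/L.
Travel time to the compliance point: t = 3e+04/0.26 = 1.154e+05 s = 1.335 d; decay factor exp(−0.94·1.335) = 0.285.
So the concentration just after mixing may be at most 0.185/0.285 = 0.6492 mg/L.
Mass balance: 0.6492·129.2 = 2.245·Cₑ + 127·0.00863.
Cₑ = (83.9 − 1.096) / 2.245 = 36.88 mg/L.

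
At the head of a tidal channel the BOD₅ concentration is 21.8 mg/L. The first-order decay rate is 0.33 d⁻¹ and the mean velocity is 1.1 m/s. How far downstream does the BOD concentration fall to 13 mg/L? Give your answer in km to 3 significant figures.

149 km

From C = C₀·e^(−kt), t = ln(C₀/C)/k = ln(21.8/13)/0.33 = 0.517/0.33 = 1.567 d.
Distance = v·t = 1.1 m/s × 1.353e+05 s = 1.489e+05 m = 148.9 km.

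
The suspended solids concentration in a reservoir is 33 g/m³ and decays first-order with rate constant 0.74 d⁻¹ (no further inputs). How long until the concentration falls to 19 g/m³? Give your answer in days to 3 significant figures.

t = ln(C₀/C)/k = ln(33/19)/0.74 = 0.5521/0.74 = 0.746 d.

0.746 d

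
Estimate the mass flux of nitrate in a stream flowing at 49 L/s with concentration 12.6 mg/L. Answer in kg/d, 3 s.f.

49 L/s = 0.049 m³/s.
Mass flux = Q·C = 0.049 m³/s × 12.6 g/m³ = 0.6174 g/s.
= 0.6174 g/s × 86.4 = 53.34 kg/d.

53.3 kg/d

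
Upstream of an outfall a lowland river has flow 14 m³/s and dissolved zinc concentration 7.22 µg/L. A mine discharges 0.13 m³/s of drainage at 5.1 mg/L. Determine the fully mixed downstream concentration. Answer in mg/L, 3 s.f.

7.22 µg/L = 0.00722 mg/L.
Flow-weighted mixing gives C = (0.13·5.1 + 14·0.00722) / (0.13 + 14) = 0.7641/14.13 = 0.05408 mg/L.

0.0541 mg/L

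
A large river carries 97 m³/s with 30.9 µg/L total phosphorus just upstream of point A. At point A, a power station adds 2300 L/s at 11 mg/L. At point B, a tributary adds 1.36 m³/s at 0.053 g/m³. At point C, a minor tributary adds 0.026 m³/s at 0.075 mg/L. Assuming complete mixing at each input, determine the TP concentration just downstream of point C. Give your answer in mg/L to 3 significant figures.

30.9 µg/L = 0.0309 mg/L.
2300 L/s = 2.3 m³/s.
After input A: C = (97·0.0309 + 2.3·11) / 99.3 = 0.285 mg/L.
After input B: C = (99.3·0.285 + 1.36·0.053) / 100.7 = 0.2818 mg/L.
After input C: C = (100.7·0.2818 + 0.026·0.075) / 100.7 = 0.2818 mg/L.

0.282 mg/L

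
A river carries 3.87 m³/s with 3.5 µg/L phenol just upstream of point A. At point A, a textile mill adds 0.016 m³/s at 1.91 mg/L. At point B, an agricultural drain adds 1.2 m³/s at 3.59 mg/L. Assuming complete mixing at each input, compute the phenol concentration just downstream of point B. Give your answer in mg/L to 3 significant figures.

3.5 µg/L = 0.0035 mg/L.
After input A: C = (3.87·0.0035 + 0.016·1.91) / 3.886 = 0.01135 mg/L.
After input B: C = (3.886·0.01135 + 1.2·3.59) / 5.086 = 0.8557 mg/L.

0.856 mg/L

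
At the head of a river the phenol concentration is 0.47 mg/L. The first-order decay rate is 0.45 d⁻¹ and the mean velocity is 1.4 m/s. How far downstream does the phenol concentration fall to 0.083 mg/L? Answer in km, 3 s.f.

From C = C₀·e^(−kt), t = ln(C₀/C)/k = ln(0.47/0.083)/0.45 = 1.734/0.45 = 3.853 d.
Distance = v·t = 1.4 m/s × 3.329e+05 s = 4.661e+05 m = 466.1 km.

466 km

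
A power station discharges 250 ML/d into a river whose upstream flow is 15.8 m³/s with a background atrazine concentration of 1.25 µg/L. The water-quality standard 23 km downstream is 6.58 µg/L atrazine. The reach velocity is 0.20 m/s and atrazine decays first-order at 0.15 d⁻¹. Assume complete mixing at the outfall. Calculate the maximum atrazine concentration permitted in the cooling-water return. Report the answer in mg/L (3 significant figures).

0.0451 mg/L

250 ML/d = 2.894 m³/s.
1.25 µg/L = 0.00125 mg/L.
6.58 µg/L = 0.00658 mg/L.
Travel time to the compliance point: t = 2.3e+04/0.20 = 1.15e+05 s = 1.331 d; decay factor exp(−0.15·1.331) = 0.819.
So the concentration just after mixing may be at most 0.00658/0.819 = 0.008034 mg/L.
Mass balance: 0.008034·18.69 = 2.894·Cₑ + 15.8·0.00125.
Cₑ = (0.1502 − 0.01975) / 2.894 = 0.04508 mg/L.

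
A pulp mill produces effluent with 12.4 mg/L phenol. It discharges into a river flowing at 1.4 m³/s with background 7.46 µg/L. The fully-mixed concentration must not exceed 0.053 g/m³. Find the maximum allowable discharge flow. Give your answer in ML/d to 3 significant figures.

7.46 µg/L = 0.00746 mg/L.
Mass balance at complete mixing: C_std·(Q_w + Q_r) = Q_w·C_e + Q_r·C_b.
Rearranging, Q_w = Q_r·(C_std − C_b)/(C_e − C_std) = 1.4·(0.053 − 0.00746) / (12.4 − 0.053) = 0.005164 m³/s.
= 0.4461 ML/d.

0.446 ML/d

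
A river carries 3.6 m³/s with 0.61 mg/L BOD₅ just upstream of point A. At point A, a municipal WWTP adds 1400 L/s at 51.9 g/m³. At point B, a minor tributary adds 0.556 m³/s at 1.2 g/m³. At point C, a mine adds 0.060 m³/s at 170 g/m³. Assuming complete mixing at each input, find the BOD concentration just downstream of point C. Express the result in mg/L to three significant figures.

1400 L/s = 1.4 m³/s.
After input A: C = (3.6·0.61 + 1.4·51.9) / 5 = 14.97 mg/L.
After input B: C = (5·14.97 + 0.556·1.2) / 5.556 = 13.59 mg/L.
After input C: C = (5.556·13.59 + 0.06·170) / 5.616 = 15.26 mg/L.

15.3 mg/L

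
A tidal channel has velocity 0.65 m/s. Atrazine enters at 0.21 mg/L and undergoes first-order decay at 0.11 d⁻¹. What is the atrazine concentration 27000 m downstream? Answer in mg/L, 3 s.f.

Travel time t = 27000 m / 0.65 m/s = 2.7e+04/0.65 = 4.154e+04 s = 0.4808 d.
First-order decay: C = 0.21·exp(−0.11·0.4808) = 0.21·0.9485 = 0.1992 mg/L.

0.199 mg/L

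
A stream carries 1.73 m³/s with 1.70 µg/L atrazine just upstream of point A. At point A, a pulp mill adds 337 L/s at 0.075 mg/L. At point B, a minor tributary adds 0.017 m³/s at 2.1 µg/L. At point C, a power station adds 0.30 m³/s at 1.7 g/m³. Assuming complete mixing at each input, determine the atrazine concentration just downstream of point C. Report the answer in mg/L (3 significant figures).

1.70 µg/L = 0.0017 mg/L.
337 L/s = 0.337 m³/s.
After input A: C = (1.73·0.0017 + 0.337·0.075) / 2.067 = 0.01365 mg/L.
2.1 µg/L = 0.0021 mg/L.
After input B: C = (2.067·0.01365 + 0.017·0.0021) / 2.084 = 0.01356 mg/L.
After input C: C = (2.084·0.01356 + 0.3·1.7) / 2.384 = 0.2258 mg/L.

0.226 mg/L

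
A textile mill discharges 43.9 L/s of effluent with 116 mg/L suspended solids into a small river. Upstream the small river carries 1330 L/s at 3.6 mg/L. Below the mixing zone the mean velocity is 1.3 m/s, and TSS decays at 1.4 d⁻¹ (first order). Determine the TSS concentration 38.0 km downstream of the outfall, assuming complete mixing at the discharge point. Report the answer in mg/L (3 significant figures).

4.48 mg/L

43.9 L/s = 0.0439 m³/s.
1330 L/s = 1.33 m³/s.
After complete mixing, C₀ = (0.0439·116 + 1.33·3.6) / 1.374 = 7.191 mg/L.
Travel time t = 3.8e+04 m / 1.3 m/s = 2.923e+04 s = 0.3383 d.
C = 7.191·exp(−1.4·0.3383) = 7.191·0.6227 = 4.478 mg/L.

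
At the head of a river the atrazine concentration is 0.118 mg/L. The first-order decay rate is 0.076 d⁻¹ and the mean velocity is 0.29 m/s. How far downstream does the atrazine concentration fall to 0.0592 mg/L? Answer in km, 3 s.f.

227 km

From C = C₀·e^(−kt), t = ln(C₀/C)/k = ln(0.118/0.0592)/0.076 = 0.6898/0.076 = 9.076 d.
Distance = v·t = 0.29 m/s × 7.842e+05 s = 2.274e+05 m = 227.4 km.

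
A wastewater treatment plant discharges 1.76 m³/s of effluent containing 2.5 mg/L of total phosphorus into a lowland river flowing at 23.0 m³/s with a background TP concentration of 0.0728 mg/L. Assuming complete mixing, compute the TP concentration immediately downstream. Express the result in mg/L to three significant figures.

By mass balance at complete mixing, C = (1.76·2.5 + 23·0.0728) / (1.76 + 23) = 6.074/24.76 = 0.2453 mg/L.

0.245 mg/L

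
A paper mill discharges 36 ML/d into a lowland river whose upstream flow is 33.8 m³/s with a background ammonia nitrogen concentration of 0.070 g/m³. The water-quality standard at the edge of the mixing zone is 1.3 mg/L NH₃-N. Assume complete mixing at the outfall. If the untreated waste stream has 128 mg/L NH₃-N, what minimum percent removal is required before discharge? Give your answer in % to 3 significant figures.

21.0 %

36 ML/d = 0.4167 m³/s.
Mass balance: 1.3·34.22 = 0.4167·Cₑ + 33.8·0.07.
Cₑ = (44.48 − 2.366) / 0.4167 = 101.1 mg/L.
Required removal = 1 − 101.1/128 = 21.03 %.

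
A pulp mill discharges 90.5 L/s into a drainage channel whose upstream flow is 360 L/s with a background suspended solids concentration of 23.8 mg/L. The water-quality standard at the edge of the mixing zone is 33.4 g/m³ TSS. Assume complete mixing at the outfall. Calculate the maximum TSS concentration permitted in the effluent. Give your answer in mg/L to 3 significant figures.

90.5 L/s = 0.0905 m³/s.
360 L/s = 0.36 m³/s.
Mass balance: 33.4·0.4505 = 0.0905·Cₑ + 0.36·23.8.
Cₑ = (15.05 − 8.568) / 0.0905 = 71.59 mg/L.

71.6 mg/L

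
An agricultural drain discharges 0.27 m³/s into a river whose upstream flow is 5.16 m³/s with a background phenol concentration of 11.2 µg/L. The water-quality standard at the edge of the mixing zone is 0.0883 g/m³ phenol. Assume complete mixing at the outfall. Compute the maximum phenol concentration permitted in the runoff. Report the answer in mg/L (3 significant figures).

11.2 µg/L = 0.0112 mg/L.
Mass balance: 0.0883·5.43 = 0.27·Cₑ + 5.16·0.0112.
Cₑ = (0.4795 − 0.05779) / 0.27 = 1.562 mg/L.

1.56 mg/L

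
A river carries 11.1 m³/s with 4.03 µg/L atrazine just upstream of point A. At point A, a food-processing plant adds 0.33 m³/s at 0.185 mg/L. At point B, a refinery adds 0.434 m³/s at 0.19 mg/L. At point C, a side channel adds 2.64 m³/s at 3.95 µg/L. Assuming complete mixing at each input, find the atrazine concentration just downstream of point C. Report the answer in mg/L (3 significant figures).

4.03 µg/L = 0.00403 mg/L.
After input A: C = (11.1·0.00403 + 0.33·0.185) / 11.43 = 0.009255 mg/L.
After input B: C = (11.43·0.009255 + 0.434·0.19) / 11.86 = 0.01587 mg/L.
3.95 µg/L = 0.00395 mg/L.
After input C: C = (11.86·0.01587 + 2.64·0.00395) / 14.5 = 0.0137 mg/L.

0.0137 mg/L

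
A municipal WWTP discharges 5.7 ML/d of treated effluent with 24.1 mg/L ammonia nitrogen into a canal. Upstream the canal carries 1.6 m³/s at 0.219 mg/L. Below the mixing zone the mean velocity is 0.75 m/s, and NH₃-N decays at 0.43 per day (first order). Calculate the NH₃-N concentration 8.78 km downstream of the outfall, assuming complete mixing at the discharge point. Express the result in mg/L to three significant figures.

1.10 mg/L

5.7 ML/d = 0.06597 m³/s.
After complete mixing, C₀ = (0.06597·24.1 + 1.6·0.219) / 1.666 = 1.165 mg/L.
Travel time t = 8780 m / 0.75 m/s = 1.171e+04 s = 0.1355 d.
C = 1.165·exp(−0.43·0.1355) = 1.165·0.9434 = 1.099 mg/L.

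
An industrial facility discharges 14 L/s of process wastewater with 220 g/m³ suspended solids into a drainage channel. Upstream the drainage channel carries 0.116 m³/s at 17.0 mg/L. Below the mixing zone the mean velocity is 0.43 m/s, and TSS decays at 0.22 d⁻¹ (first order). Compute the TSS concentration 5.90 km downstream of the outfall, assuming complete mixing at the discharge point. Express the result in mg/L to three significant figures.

37.5 mg/L

14 L/s = 0.014 m³/s.
After complete mixing, C₀ = (0.014·220 + 0.116·17) / 0.13 = 38.86 mg/L.
Travel time t = 5900 m / 0.43 m/s = 1.372e+04 s = 0.1588 d.
C = 38.86·exp(−0.22·0.1588) = 38.86·0.9657 = 37.53 mg/L.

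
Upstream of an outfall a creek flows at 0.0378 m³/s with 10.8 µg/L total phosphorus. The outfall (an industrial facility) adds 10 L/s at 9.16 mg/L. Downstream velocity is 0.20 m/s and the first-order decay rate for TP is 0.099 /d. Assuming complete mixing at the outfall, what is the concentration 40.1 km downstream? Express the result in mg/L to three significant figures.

10 L/s = 0.01 m³/s.
10.8 µg/L = 0.0108 mg/L.
After complete mixing, C₀ = (0.01·9.16 + 0.0378·0.0108) / 0.0478 = 1.925 mg/L.
Travel time t = 4.01e+04 m / 0.20 m/s = 2.005e+05 s = 2.321 d.
C = 1.925·exp(−0.099·2.321) = 1.925·0.7947 = 1.53 mg/L.

1.53 mg/L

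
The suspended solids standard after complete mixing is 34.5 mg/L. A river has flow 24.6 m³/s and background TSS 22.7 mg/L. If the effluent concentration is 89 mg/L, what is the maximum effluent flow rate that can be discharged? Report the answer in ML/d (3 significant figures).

460 ML/d

Mass balance at complete mixing: C_std·(Q_w + Q_r) = Q_w·C_e + Q_r·C_b.
Rearranging, Q_w = Q_r·(C_std − C_b)/(C_e − C_std) = 24.6·(34.5 − 22.7) / (89 − 34.5) = 5.326 m³/s.
= 460.2 ML/d.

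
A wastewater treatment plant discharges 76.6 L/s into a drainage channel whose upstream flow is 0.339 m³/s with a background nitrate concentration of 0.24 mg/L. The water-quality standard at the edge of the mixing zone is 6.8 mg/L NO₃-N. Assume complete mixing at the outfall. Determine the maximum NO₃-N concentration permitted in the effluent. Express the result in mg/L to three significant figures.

76.6 L/s = 0.0766 m³/s.
Mass balance: 6.8·0.4156 = 0.0766·Cₑ + 0.339·0.24.
Cₑ = (2.826 − 0.08136) / 0.0766 = 35.83 mg/L.

35.8 mg/L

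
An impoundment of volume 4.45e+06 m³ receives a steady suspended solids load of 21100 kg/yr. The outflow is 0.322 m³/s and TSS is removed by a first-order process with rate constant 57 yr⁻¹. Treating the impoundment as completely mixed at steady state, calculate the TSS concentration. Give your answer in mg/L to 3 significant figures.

0.0800 mg/L

Outflow Q = 0.322 m³/s × 3.156e+07 s/yr = 1.016e+07 m³/yr.
Steady-state CSTR mass balance: W = Q·C + k·V·C, so C = W/(Q + kV).
Q + kV = 1.016e+07 + 57·4.45e+06 = 2.638e+08 m³/yr.
C = 21100/2.638e+08 = 7.998e-05 kg/m³ = 0.07998 mg/L.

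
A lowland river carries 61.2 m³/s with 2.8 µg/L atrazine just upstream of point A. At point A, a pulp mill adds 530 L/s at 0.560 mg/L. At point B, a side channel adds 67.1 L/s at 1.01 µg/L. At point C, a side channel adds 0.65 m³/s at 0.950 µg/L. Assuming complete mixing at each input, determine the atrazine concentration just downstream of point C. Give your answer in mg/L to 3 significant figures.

0.00751 mg/L

2.8 µg/L = 0.0028 mg/L.
530 L/s = 0.53 m³/s.
After input A: C = (61.2·0.0028 + 0.53·0.56) / 61.73 = 0.007584 mg/L.
67.1 L/s = 0.0671 m³/s.
1.01 µg/L = 0.00101 mg/L.
After input B: C = (61.73·0.007584 + 0.0671·0.00101) / 61.8 = 0.007577 mg/L.
0.950 µg/L = 0.00095 mg/L.
After input C: C = (61.8·0.007577 + 0.65·0.00095) / 62.45 = 0.007508 mg/L.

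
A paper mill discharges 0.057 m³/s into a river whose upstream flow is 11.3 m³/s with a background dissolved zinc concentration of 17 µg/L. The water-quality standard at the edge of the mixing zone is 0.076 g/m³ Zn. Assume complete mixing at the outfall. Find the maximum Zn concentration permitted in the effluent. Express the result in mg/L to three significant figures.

17 µg/L = 0.017 mg/L.
Mass balance: 0.076·11.36 = 0.057·Cₑ + 11.3·0.017.
Cₑ = (0.8631 − 0.1921) / 0.057 = 11.77 mg/L.

11.8 mg/L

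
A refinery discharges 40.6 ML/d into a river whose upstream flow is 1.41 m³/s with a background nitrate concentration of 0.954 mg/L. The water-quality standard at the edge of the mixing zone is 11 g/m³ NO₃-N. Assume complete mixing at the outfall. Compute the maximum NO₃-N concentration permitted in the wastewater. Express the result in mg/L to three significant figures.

40.6 ML/d = 0.4699 m³/s.
Mass balance: 11·1.88 = 0.4699·Cₑ + 1.41·0.954.
Cₑ = (20.68 − 1.345) / 0.4699 = 41.14 mg/L.

41.1 mg/L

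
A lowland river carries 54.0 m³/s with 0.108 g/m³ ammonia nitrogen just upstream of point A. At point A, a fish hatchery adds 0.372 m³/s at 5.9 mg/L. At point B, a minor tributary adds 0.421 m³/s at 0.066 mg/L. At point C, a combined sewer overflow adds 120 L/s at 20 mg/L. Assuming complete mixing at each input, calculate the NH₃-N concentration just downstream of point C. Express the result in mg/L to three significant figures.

0.190 mg/L

After input A: C = (54·0.108 + 0.372·5.9) / 54.37 = 0.1476 mg/L.
After input B: C = (54.37·0.1476 + 0.421·0.066) / 54.79 = 0.147 mg/L.
120 L/s = 0.12 m³/s.
After input C: C = (54.79·0.147 + 0.12·20) / 54.91 = 0.1904 mg/L.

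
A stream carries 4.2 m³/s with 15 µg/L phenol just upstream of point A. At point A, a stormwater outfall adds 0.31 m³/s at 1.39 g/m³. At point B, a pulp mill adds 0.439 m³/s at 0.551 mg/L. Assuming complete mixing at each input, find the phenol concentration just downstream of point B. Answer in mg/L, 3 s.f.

0.149 mg/L

15 µg/L = 0.015 mg/L.
After input A: C = (4.2·0.015 + 0.31·1.39) / 4.51 = 0.1095 mg/L.
After input B: C = (4.51·0.1095 + 0.439·0.551) / 4.949 = 0.1487 mg/L.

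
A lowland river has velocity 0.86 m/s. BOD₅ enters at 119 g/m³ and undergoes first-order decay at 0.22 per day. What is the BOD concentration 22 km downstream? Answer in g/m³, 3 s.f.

111 g/m³

Travel time t = 22 km / 0.86 m/s = 2.2e+04/0.86 = 2.558e+04 s = 0.2961 d.
First-order decay: C = 119·exp(−0.22·0.2961) = 119·0.9369 = 111.5 g/m³.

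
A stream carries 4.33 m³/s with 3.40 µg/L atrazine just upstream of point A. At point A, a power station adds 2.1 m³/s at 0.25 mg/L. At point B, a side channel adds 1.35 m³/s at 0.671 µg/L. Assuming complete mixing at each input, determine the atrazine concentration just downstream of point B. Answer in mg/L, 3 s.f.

3.40 µg/L = 0.0034 mg/L.
After input A: C = (4.33·0.0034 + 2.1·0.25) / 6.43 = 0.08394 mg/L.
0.671 µg/L = 0.000671 mg/L.
After input B: C = (6.43·0.08394 + 1.35·0.000671) / 7.78 = 0.06949 mg/L.

0.0695 mg/L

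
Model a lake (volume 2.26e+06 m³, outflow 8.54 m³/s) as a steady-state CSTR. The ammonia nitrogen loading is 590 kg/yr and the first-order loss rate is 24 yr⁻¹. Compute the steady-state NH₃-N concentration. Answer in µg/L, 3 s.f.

Outflow Q = 8.54 m³/s × 3.156e+07 s/yr = 2.695e+08 m³/yr.
Steady-state CSTR mass balance: W = Q·C + k·V·C, so C = W/(Q + kV).
Q + kV = 2.695e+08 + 24·2.26e+06 = 3.237e+08 m³/yr.
C = 590/3.237e+08 = 1.822e-06 kg/m³ = 0.001822 mg/L = 1.822 µg/L.

1.82 µg/L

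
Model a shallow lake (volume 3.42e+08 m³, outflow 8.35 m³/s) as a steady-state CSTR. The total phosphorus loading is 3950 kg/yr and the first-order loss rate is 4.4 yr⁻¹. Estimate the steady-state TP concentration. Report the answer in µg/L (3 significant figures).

2.23 µg/L

Outflow Q = 8.35 m³/s × 3.156e+07 s/yr = 2.635e+08 m³/yr.
Steady-state CSTR mass balance: W = Q·C + k·V·C, so C = W/(Q + kV).
Q + kV = 2.635e+08 + 4.4·3.42e+08 = 1.768e+09 m³/yr.
C = 3950/1.768e+09 = 2.234e-06 kg/m³ = 0.002234 mg/L = 2.234 µg/L.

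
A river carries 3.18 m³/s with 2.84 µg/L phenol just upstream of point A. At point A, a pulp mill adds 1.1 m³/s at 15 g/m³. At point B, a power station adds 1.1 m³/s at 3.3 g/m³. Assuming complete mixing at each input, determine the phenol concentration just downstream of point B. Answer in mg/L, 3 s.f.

3.74 mg/L

2.84 µg/L = 0.00284 mg/L.
After input A: C = (3.18·0.00284 + 1.1·15) / 4.28 = 3.857 mg/L.
After input B: C = (4.28·3.857 + 1.1·3.3) / 5.38 = 3.743 mg/L.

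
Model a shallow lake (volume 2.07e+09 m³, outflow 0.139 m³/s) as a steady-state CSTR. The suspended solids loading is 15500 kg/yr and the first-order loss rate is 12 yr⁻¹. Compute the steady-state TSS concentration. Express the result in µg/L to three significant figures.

Outflow Q = 0.139 m³/s × 3.156e+07 s/yr = 4.387e+06 m³/yr.
Steady-state CSTR mass balance: W = Q·C + k·V·C, so C = W/(Q + kV).
Q + kV = 4.387e+06 + 12·2.07e+09 = 2.484e+10 m³/yr.
C = 15500/2.484e+10 = 6.239e-07 kg/m³ = 0.0006239 mg/L = 0.6239 µg/L.

0.624 µg/L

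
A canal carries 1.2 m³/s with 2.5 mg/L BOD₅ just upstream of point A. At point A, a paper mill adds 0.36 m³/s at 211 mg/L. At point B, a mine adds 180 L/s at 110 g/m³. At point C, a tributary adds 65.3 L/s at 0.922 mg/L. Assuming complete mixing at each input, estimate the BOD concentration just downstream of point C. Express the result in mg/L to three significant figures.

After input A: C = (1.2·2.5 + 0.36·211) / 1.56 = 50.62 mg/L.
180 L/s = 0.18 m³/s.
After input B: C = (1.56·50.62 + 0.18·110) / 1.74 = 56.76 mg/L.
65.3 L/s = 0.0653 m³/s.
After input C: C = (1.74·56.76 + 0.0653·0.922) / 1.805 = 54.74 mg/L.

54.7 mg/L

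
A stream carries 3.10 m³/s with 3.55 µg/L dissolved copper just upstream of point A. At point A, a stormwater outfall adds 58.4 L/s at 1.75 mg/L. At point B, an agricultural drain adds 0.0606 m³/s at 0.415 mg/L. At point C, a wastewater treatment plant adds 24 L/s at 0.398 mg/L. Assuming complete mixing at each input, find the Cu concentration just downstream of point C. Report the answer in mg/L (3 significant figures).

3.55 µg/L = 0.00355 mg/L.
58.4 L/s = 0.0584 m³/s.
After input A: C = (3.1·0.00355 + 0.0584·1.75) / 3.158 = 0.03584 mg/L.
After input B: C = (3.158·0.03584 + 0.0606·0.415) / 3.219 = 0.04298 mg/L.
24 L/s = 0.024 m³/s.
After input C: C = (3.219·0.04298 + 0.024·0.398) / 3.243 = 0.04561 mg/L.

0.0456 mg/L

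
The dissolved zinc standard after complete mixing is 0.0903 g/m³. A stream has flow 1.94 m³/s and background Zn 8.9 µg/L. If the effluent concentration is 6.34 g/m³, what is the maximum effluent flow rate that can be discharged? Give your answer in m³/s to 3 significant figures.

8.9 µg/L = 0.0089 mg/L.
Mass balance at complete mixing: C_std·(Q_w + Q_r) = Q_w·C_e + Q_r·C_b.
Rearranging, Q_w = Q_r·(C_std − C_b)/(C_e − C_std) = 1.94·(0.0903 − 0.0089) / (6.34 − 0.0903) = 0.02527 m³/s.

0.0253 m³/s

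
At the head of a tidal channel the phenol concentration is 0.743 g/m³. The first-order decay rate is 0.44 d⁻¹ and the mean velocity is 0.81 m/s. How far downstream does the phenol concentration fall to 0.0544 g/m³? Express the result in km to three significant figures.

From C = C₀·e^(−kt), t = ln(C₀/C)/k = ln(0.743/0.0544)/0.44 = 2.614/0.44 = 5.942 d.
Distance = v·t = 0.81 m/s × 5.134e+05 s = 4.158e+05 m = 415.8 km.

416 km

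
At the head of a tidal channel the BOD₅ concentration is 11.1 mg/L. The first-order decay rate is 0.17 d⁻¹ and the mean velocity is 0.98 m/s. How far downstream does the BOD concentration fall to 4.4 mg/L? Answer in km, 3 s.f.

461 km

From C = C₀·e^(−kt), t = ln(C₀/C)/k = ln(11.1/4.4)/0.17 = 0.9253/0.17 = 5.443 d.
Distance = v·t = 0.98 m/s × 4.703e+05 s = 4.609e+05 m = 460.9 km.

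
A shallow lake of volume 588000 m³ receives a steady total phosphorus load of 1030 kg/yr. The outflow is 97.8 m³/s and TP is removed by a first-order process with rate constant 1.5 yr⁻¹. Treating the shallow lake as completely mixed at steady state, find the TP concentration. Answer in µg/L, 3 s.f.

Outflow Q = 97.8 m³/s × 3.156e+07 s/yr = 3.086e+09 m³/yr.
Steady-state CSTR mass balance: W = Q·C + k·V·C, so C = W/(Q + kV).
Q + kV = 3.086e+09 + 1.5·588000 = 3.087e+09 m³/yr.
C = 1030/3.087e+09 = 3.336e-07 kg/m³ = 0.0003336 mg/L = 0.3336 µg/L.

0.334 µg/L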